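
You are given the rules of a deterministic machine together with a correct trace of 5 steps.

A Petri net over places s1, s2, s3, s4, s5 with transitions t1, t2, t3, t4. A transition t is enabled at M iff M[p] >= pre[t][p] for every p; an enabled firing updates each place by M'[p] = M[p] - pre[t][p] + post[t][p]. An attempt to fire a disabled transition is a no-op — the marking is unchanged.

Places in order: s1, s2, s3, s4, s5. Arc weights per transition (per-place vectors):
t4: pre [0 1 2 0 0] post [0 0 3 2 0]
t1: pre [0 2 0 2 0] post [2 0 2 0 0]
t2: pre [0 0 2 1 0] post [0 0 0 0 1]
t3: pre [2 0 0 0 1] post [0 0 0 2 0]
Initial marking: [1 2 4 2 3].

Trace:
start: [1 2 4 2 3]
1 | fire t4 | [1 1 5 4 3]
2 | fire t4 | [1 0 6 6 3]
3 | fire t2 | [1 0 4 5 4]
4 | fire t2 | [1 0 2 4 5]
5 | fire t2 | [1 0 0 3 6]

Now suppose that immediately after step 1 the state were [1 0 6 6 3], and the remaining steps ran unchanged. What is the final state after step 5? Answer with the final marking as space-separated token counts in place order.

1 0 0 3 6

state after step 1 := [1 0 6 6 3]
2 | fire t4 | [1 0 6 6 3]
3 | fire t2 | [1 0 4 5 4]
4 | fire t2 | [1 0 2 4 5]
5 | fire t2 | [1 0 0 3 6]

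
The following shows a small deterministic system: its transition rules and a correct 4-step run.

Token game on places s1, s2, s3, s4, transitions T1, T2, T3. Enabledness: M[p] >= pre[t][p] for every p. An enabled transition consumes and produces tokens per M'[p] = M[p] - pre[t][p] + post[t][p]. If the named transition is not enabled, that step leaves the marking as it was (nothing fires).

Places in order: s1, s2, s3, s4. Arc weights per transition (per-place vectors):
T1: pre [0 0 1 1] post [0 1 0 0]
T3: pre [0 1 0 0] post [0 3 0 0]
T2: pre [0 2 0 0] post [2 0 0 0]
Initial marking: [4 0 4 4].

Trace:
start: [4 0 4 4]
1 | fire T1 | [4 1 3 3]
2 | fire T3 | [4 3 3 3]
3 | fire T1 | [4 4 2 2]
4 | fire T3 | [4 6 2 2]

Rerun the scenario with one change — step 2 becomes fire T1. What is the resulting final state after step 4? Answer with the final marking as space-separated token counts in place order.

(re-executing from step 2 with the substitution; state before step 2: [4 1 3 3])
2 | fire T1 | [4 2 2 2]
3 | fire T1 | [4 3 1 1]
4 | fire T3 | [4 5 1 1]

4 5 1 1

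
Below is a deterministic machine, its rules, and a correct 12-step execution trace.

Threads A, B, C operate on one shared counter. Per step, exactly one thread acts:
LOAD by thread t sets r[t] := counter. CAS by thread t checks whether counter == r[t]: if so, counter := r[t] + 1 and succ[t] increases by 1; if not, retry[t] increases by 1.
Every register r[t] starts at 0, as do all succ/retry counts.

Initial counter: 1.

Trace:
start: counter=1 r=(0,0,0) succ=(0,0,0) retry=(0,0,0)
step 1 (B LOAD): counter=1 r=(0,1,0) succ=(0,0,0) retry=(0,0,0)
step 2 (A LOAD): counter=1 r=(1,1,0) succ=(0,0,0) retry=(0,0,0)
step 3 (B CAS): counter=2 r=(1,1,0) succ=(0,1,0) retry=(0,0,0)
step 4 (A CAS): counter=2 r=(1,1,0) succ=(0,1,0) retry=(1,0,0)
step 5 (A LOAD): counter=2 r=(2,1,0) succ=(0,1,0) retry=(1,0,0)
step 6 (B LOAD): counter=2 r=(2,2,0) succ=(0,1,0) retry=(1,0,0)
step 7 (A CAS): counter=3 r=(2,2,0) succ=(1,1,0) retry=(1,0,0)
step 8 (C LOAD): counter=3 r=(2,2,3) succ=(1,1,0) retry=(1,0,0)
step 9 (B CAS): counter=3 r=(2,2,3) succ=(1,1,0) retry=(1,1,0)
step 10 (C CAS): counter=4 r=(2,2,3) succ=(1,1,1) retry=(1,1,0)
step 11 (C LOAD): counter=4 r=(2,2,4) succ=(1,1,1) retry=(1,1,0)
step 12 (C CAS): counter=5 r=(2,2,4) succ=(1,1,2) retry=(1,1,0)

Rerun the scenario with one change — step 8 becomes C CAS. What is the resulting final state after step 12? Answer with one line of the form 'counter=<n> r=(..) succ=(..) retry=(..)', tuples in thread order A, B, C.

(re-executing from step 8 with the substitution; state before step 8: counter=3 r=(2,2,0) succ=(1,1,0) retry=(1,0,0))
step 8 (C CAS): counter=3 r=(2,2,0) succ=(1,1,0) retry=(1,0,1)
step 9 (B CAS): counter=3 r=(2,2,0) succ=(1,1,0) retry=(1,1,1)
step 10 (C CAS): counter=3 r=(2,2,0) succ=(1,1,0) retry=(1,1,2)
step 11 (C LOAD): counter=3 r=(2,2,3) succ=(1,1,0) retry=(1,1,2)
step 12 (C CAS): counter=4 r=(2,2,3) succ=(1,1,1) retry=(1,1,2)

counter=4 r=(2,2,3) succ=(1,1,1) retry=(1,1,2)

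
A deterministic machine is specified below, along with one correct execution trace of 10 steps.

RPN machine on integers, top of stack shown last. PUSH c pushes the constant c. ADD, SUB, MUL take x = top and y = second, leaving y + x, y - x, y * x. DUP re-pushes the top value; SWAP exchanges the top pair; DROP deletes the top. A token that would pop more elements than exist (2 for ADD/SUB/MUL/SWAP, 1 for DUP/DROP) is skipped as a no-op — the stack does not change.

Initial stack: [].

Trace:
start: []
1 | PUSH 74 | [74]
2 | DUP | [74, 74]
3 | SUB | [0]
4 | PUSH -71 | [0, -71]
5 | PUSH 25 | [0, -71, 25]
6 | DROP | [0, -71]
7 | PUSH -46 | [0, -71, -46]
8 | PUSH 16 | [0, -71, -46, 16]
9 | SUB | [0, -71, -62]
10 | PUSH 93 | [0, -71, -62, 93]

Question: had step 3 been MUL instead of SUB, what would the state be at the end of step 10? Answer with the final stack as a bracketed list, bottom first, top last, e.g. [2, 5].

(re-executing from step 3 with the substitution; state before step 3: [74, 74])
3 | MUL | [5476]
4 | PUSH -71 | [5476, -71]
5 | PUSH 25 | [5476, -71, 25]
6 | DROP | [5476, -71]
7 | PUSH -46 | [5476, -71, -46]
8 | PUSH 16 | [5476, -71, -46, 16]
9 | SUB | [5476, -71, -62]
10 | PUSH 93 | [5476, -71, -62, 93]

[5476, -71, -62, 93]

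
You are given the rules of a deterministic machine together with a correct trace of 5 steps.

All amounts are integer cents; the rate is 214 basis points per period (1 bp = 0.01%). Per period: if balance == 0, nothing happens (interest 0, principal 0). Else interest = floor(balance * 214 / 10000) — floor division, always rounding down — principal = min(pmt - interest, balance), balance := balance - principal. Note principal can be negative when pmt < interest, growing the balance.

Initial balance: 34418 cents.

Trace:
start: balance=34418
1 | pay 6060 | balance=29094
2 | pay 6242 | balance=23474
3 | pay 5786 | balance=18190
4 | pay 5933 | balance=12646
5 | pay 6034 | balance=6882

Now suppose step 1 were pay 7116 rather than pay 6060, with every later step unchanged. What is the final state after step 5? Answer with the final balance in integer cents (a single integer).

(re-executing from step 1 with the substitution; state before step 1: balance=34418)
1 | pay 7116 | balance=28038
2 | pay 6242 | balance=22396
3 | pay 5786 | balance=17089
4 | pay 5933 | balance=11521
5 | pay 6034 | balance=5733

5733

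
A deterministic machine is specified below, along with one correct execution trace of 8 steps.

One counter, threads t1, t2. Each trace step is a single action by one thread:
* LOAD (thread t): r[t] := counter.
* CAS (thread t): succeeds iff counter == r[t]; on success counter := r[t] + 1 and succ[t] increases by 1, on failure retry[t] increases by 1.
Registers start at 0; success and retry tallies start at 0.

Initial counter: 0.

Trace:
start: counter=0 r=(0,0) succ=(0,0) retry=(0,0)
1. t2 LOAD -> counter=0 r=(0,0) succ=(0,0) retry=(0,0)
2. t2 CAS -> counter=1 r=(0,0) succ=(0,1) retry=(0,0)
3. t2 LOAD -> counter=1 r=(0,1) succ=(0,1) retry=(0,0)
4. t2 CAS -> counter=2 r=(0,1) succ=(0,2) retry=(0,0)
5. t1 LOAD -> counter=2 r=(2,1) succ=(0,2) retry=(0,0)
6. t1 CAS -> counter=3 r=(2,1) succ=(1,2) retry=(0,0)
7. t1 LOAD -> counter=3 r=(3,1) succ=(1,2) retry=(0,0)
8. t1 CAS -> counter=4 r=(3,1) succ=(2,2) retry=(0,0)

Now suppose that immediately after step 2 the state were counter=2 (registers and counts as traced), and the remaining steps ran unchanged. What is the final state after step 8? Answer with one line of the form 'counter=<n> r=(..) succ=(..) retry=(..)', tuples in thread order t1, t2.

state after step 2 := counter=2 r=(0,0) succ=(0,1) retry=(0,0)
3. t2 LOAD -> counter=2 r=(0,2) succ=(0,1) retry=(0,0)
4. t2 CAS -> counter=3 r=(0,2) succ=(0,2) retry=(0,0)
5. t1 LOAD -> counter=3 r=(3,2) succ=(0,2) retry=(0,0)
6. t1 CAS -> counter=4 r=(3,2) succ=(1,2) retry=(0,0)
7. t1 LOAD -> counter=4 r=(4,2) succ=(1,2) retry=(0,0)
8. t1 CAS -> counter=5 r=(4,2) succ=(2,2) retry=(0,0)

counter=5 r=(4,2) succ=(2,2) retry=(0,0)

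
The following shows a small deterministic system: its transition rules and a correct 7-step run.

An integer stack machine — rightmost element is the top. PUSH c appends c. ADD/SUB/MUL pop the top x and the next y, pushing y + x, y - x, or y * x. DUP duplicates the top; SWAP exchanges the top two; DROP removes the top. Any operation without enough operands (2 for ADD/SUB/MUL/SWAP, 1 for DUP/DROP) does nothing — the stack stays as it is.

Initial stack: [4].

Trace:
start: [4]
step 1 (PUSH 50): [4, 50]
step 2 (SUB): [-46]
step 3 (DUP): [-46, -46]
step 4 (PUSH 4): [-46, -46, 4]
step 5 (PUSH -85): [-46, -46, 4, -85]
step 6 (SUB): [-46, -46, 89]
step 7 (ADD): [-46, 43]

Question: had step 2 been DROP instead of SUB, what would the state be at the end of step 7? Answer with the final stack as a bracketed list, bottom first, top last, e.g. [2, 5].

[4, 93]

(re-executing from step 2 with the substitution; state before step 2: [4, 50])
step 2 (DROP): [4]
step 3 (DUP): [4, 4]
step 4 (PUSH 4): [4, 4, 4]
step 5 (PUSH -85): [4, 4, 4, -85]
step 6 (SUB): [4, 4, 89]
step 7 (ADD): [4, 93]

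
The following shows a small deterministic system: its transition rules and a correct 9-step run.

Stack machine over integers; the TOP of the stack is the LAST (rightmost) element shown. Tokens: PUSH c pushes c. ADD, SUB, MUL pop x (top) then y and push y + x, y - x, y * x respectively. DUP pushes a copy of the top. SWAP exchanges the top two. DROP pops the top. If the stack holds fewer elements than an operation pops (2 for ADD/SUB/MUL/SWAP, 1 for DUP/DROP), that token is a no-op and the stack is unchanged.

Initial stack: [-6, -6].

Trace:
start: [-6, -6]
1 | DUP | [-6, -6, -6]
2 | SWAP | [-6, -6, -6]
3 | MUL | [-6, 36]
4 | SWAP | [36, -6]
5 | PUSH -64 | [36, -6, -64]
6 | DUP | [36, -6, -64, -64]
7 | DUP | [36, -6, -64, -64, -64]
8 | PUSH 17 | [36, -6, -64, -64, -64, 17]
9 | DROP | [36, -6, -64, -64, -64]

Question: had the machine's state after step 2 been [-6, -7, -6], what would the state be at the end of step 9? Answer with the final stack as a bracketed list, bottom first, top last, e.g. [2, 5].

[42, -6, -64, -64, -64]

state after step 2 := [-6, -7, -6]
3 | MUL | [-6, 42]
4 | SWAP | [42, -6]
5 | PUSH -64 | [42, -6, -64]
6 | DUP | [42, -6, -64, -64]
7 | DUP | [42, -6, -64, -64, -64]
8 | PUSH 17 | [42, -6, -64, -64, -64, 17]
9 | DROP | [42, -6, -64, -64, -64]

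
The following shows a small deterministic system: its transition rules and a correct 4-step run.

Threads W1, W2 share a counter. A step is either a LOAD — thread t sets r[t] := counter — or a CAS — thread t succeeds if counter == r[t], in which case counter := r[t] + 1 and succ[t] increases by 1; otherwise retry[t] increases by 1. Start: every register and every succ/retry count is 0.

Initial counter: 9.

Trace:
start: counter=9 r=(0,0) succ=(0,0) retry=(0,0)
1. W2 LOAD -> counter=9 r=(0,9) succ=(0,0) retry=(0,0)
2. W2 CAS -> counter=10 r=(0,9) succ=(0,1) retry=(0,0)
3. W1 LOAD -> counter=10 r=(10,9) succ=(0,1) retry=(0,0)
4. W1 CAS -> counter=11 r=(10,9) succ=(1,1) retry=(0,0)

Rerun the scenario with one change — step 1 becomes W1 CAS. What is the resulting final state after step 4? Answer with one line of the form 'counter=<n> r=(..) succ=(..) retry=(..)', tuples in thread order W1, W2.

(re-executing from step 1 with the substitution; state before step 1: counter=9 r=(0,0) succ=(0,0) retry=(0,0))
1. W1 CAS -> counter=9 r=(0,0) succ=(0,0) retry=(1,0)
2. W2 CAS -> counter=9 r=(0,0) succ=(0,0) retry=(1,1)
3. W1 LOAD -> counter=9 r=(9,0) succ=(0,0) retry=(1,1)
4. W1 CAS -> counter=10 r=(9,0) succ=(1,0) retry=(1,1)

counter=10 r=(9,0) succ=(1,0) retry=(1,1)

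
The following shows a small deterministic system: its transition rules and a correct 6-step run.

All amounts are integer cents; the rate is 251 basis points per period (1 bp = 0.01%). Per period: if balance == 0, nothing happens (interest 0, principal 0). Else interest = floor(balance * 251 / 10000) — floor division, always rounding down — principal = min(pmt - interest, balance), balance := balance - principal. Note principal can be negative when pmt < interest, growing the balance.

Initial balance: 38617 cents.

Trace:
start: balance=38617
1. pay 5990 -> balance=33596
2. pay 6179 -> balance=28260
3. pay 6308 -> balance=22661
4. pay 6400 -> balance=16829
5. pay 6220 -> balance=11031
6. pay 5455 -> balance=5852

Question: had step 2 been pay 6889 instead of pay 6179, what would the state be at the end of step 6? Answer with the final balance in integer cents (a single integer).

(re-executing from step 2 with the substitution; state before step 2: balance=33596)
2. pay 6889 -> balance=27550
3. pay 6308 -> balance=21933
4. pay 6400 -> balance=16083
5. pay 6220 -> balance=10266
6. pay 5455 -> balance=5068

5068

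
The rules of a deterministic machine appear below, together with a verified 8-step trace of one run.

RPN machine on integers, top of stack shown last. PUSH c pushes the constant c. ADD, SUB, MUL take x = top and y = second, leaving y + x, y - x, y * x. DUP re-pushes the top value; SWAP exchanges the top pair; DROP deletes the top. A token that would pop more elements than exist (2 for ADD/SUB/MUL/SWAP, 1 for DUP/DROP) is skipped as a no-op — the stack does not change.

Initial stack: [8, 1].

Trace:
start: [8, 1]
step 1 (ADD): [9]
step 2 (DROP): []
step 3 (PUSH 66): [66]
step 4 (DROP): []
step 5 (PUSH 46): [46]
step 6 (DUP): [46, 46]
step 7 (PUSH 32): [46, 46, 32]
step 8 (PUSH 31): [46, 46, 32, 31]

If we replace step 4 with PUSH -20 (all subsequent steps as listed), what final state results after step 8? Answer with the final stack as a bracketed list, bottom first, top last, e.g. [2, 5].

[66, -20, 46, 46, 32, 31]

(re-executing from step 4 with the substitution; state before step 4: [66])
step 4 (PUSH -20): [66, -20]
step 5 (PUSH 46): [66, -20, 46]
step 6 (DUP): [66, -20, 46, 46]
step 7 (PUSH 32): [66, -20, 46, 46, 32]
step 8 (PUSH 31): [66, -20, 46, 46, 32, 31]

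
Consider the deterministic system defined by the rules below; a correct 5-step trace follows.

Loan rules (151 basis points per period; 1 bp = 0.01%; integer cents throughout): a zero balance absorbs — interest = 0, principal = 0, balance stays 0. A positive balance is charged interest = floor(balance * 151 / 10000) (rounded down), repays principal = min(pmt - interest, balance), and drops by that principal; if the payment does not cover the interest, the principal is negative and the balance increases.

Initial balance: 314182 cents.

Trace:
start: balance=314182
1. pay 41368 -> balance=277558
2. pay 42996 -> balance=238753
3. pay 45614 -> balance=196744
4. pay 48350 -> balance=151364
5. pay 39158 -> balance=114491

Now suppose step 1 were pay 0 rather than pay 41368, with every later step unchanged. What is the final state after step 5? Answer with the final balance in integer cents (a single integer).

158414

(re-executing from step 1 with the substitution; state before step 1: balance=314182)
1. pay 0 -> balance=318926
2. pay 42996 -> balance=280745
3. pay 45614 -> balance=239370
4. pay 48350 -> balance=194634
5. pay 39158 -> balance=158414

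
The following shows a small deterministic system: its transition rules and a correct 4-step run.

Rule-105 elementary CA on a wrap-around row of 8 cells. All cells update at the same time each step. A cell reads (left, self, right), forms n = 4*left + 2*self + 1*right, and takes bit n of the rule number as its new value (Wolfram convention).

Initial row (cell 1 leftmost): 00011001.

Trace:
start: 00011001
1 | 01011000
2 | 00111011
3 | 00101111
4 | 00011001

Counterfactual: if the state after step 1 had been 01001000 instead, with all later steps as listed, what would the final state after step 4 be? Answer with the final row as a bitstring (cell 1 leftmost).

state after step 1 := 01001000
2 | 00000011
3 | 01111011
4 | 11001111

11001111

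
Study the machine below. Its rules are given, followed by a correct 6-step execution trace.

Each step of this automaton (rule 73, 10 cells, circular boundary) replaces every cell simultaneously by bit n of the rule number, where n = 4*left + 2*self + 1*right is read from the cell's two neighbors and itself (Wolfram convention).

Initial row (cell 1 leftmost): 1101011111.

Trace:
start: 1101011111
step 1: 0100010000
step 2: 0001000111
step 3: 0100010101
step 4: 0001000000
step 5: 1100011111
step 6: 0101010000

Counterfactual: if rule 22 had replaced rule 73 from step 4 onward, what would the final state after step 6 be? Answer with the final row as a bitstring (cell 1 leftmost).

(re-executing steps 4..6 under rule 22; state before step 4: 0100010101)
step 4: 0110110101
step 5: 0000000101
step 6: 1000001101

1000001101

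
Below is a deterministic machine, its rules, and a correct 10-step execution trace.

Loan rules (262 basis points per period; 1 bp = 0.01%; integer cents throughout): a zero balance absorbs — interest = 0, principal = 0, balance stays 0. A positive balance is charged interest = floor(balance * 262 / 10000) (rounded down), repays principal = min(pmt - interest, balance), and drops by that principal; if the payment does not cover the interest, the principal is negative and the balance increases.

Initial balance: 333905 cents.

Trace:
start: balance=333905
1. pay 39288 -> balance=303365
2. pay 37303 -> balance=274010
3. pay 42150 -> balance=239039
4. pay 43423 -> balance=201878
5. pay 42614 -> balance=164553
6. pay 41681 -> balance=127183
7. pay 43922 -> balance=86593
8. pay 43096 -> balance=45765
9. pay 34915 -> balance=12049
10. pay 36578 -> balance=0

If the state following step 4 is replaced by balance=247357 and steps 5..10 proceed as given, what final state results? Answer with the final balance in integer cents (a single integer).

state after step 4 := balance=247357
5. pay 42614 -> balance=211223
6. pay 41681 -> balance=175076
7. pay 43922 -> balance=135740
8. pay 43096 -> balance=96200
9. pay 34915 -> balance=63805
10. pay 36578 -> balance=28898

28898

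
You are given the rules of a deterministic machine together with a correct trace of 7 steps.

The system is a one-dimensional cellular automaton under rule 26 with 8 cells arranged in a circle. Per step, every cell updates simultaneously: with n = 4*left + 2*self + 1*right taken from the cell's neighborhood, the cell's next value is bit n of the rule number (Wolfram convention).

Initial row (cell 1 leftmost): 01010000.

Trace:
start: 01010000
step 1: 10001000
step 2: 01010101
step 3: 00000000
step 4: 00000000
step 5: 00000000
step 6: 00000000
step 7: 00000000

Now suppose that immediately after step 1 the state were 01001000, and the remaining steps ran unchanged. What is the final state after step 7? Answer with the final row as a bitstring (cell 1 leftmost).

00110010

state after step 1 := 01001000
step 2: 10110100
step 3: 00100011
step 4: 11010110
step 5: 10000100
step 6: 01001011
step 7: 00110010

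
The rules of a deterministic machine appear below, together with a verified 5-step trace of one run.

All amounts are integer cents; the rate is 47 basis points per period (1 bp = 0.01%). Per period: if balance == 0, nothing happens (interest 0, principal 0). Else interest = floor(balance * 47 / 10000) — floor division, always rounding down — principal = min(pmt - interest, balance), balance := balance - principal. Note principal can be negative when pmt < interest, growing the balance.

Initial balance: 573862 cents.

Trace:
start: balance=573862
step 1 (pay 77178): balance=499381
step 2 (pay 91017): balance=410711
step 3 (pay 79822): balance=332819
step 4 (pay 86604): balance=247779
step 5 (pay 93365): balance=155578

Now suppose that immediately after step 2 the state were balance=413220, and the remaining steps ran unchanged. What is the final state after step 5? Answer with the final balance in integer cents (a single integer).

state after step 2 := balance=413220
step 3 (pay 79822): balance=335340
step 4 (pay 86604): balance=250312
step 5 (pay 93365): balance=158123

158123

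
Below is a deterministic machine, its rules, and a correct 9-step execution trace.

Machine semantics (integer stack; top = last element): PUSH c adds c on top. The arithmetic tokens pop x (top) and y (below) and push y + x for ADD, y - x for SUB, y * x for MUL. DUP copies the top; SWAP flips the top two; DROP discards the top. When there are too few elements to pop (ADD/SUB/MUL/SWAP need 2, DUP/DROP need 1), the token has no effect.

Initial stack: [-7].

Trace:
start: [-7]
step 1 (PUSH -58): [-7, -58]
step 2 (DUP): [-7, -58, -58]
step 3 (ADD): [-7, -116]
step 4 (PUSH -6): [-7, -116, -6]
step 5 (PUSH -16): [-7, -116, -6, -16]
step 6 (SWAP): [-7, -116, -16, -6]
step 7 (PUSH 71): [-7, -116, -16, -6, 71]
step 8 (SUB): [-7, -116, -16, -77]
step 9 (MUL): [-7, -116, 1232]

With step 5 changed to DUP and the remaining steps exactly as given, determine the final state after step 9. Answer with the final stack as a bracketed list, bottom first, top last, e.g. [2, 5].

[-7, -116, 462]

(re-executing from step 5 with the substitution; state before step 5: [-7, -116, -6])
step 5 (DUP): [-7, -116, -6, -6]
step 6 (SWAP): [-7, -116, -6, -6]
step 7 (PUSH 71): [-7, -116, -6, -6, 71]
step 8 (SUB): [-7, -116, -6, -77]
step 9 (MUL): [-7, -116, 462]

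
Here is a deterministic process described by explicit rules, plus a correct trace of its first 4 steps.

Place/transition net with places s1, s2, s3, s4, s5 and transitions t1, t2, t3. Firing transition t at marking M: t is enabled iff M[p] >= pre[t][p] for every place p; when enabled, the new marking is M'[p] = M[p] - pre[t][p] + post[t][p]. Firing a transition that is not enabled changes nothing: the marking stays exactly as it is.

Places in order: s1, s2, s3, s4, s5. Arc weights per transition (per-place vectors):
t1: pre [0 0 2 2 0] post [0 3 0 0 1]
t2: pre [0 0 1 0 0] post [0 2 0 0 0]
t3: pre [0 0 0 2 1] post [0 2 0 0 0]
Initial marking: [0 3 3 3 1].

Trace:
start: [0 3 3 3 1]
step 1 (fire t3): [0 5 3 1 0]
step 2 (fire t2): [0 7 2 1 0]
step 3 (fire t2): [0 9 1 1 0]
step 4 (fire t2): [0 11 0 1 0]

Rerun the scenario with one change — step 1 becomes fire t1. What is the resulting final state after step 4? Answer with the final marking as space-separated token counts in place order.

(re-executing from step 1 with the substitution; state before step 1: [0 3 3 3 1])
step 1 (fire t1): [0 6 1 1 2]
step 2 (fire t2): [0 8 0 1 2]
step 3 (fire t2): [0 8 0 1 2]
step 4 (fire t2): [0 8 0 1 2]

0 8 0 1 2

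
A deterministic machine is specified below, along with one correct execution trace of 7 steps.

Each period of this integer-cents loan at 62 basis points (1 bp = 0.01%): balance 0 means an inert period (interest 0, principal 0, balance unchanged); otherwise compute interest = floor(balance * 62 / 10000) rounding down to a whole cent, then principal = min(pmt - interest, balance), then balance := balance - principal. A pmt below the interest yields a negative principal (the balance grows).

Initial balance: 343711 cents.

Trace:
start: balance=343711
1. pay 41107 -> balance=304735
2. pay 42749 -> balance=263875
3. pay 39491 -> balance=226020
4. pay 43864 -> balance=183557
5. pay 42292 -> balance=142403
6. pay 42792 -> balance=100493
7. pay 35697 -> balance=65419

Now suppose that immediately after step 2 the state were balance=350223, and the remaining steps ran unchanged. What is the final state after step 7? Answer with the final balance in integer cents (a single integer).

154476

state after step 2 := balance=350223
3. pay 39491 -> balance=312903
4. pay 43864 -> balance=270978
5. pay 42292 -> balance=230366
6. pay 42792 -> balance=189002
7. pay 35697 -> balance=154476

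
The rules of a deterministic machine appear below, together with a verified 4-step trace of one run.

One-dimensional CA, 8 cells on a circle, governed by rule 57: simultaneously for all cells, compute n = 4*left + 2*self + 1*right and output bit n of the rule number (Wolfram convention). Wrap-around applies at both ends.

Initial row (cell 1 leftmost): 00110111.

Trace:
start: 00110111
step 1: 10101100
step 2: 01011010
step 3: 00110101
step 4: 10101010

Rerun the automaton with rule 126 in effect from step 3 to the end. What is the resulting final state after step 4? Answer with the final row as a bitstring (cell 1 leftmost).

00000000

(re-executing steps 3..4 under rule 126; state before step 3: 01011010)
step 3: 11111111
step 4: 00000000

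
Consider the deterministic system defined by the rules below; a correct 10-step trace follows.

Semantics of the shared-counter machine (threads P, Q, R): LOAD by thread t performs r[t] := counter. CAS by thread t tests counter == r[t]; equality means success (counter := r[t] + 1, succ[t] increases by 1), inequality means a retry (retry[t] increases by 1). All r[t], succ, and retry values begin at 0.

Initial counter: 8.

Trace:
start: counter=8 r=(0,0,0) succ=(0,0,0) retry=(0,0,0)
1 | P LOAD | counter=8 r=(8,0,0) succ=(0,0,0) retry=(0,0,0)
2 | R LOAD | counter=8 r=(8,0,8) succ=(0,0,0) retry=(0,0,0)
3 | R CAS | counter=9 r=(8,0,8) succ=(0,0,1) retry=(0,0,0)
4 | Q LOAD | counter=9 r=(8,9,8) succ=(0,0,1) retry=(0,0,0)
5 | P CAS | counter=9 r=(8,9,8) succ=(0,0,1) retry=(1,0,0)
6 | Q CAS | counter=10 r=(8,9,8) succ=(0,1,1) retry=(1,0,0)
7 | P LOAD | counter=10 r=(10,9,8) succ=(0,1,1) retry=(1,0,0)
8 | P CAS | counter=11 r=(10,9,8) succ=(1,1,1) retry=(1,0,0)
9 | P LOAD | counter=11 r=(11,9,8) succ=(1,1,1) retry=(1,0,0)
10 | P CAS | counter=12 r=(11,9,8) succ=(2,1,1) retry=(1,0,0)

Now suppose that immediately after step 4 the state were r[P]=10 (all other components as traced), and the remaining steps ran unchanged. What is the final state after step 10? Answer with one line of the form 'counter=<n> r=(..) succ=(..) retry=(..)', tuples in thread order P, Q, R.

state after step 4 := counter=9 r=(10,9,8) succ=(0,0,1) retry=(0,0,0)
5 | P CAS | counter=9 r=(10,9,8) succ=(0,0,1) retry=(1,0,0)
6 | Q CAS | counter=10 r=(10,9,8) succ=(0,1,1) retry=(1,0,0)
7 | P LOAD | counter=10 r=(10,9,8) succ=(0,1,1) retry=(1,0,0)
8 | P CAS | counter=11 r=(10,9,8) succ=(1,1,1) retry=(1,0,0)
9 | P LOAD | counter=11 r=(11,9,8) succ=(1,1,1) retry=(1,0,0)
10 | P CAS | counter=12 r=(11,9,8) succ=(2,1,1) retry=(1,0,0)

counter=12 r=(11,9,8) succ=(2,1,1) retry=(1,0,0)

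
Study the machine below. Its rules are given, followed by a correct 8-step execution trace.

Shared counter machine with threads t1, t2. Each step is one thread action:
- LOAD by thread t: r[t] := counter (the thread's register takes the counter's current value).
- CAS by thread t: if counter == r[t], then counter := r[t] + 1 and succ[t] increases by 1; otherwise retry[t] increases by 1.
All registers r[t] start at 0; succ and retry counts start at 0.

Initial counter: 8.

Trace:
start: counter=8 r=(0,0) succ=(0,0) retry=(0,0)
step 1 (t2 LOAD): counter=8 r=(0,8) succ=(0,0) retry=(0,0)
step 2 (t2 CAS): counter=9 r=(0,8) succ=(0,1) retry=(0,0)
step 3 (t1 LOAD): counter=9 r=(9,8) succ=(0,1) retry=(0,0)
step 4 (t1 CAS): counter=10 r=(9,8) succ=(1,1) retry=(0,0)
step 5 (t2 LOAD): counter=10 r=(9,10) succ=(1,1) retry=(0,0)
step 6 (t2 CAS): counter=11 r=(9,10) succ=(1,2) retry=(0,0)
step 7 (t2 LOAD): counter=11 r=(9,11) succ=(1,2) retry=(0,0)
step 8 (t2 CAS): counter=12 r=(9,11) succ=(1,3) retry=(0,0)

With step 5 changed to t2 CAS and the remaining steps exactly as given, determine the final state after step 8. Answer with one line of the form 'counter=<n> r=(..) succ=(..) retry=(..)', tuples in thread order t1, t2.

counter=11 r=(9,10) succ=(1,2) retry=(0,2)

(re-executing from step 5 with the substitution; state before step 5: counter=10 r=(9,8) succ=(1,1) retry=(0,0))
step 5 (t2 CAS): counter=10 r=(9,8) succ=(1,1) retry=(0,1)
step 6 (t2 CAS): counter=10 r=(9,8) succ=(1,1) retry=(0,2)
step 7 (t2 LOAD): counter=10 r=(9,10) succ=(1,1) retry=(0,2)
step 8 (t2 CAS): counter=11 r=(9,10) succ=(1,2) retry=(0,2)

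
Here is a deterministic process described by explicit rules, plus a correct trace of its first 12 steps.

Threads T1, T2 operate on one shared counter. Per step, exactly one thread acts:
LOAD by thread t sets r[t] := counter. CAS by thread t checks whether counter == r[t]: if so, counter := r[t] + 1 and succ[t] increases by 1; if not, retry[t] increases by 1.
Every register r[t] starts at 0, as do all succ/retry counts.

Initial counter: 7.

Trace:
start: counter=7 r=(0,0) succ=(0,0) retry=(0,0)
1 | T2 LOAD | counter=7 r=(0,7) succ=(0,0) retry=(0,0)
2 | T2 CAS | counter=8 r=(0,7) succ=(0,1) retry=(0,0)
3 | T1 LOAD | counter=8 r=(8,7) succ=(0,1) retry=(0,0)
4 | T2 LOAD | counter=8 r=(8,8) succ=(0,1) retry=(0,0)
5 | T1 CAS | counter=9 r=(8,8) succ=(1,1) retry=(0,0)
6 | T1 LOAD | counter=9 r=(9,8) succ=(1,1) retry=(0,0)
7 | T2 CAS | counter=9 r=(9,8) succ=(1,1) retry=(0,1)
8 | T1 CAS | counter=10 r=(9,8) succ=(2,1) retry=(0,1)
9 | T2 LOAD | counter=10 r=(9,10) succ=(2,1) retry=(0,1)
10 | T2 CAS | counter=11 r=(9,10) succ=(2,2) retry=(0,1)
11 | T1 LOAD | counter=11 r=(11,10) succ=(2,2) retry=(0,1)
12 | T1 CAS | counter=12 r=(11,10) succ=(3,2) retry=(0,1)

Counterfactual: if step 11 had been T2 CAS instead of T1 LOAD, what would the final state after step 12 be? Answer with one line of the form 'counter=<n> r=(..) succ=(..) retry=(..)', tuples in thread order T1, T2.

counter=11 r=(9,10) succ=(2,2) retry=(1,2)

(re-executing from step 11 with the substitution; state before step 11: counter=11 r=(9,10) succ=(2,2) retry=(0,1))
11 | T2 CAS | counter=11 r=(9,10) succ=(2,2) retry=(0,2)
12 | T1 CAS | counter=11 r=(9,10) succ=(2,2) retry=(1,2)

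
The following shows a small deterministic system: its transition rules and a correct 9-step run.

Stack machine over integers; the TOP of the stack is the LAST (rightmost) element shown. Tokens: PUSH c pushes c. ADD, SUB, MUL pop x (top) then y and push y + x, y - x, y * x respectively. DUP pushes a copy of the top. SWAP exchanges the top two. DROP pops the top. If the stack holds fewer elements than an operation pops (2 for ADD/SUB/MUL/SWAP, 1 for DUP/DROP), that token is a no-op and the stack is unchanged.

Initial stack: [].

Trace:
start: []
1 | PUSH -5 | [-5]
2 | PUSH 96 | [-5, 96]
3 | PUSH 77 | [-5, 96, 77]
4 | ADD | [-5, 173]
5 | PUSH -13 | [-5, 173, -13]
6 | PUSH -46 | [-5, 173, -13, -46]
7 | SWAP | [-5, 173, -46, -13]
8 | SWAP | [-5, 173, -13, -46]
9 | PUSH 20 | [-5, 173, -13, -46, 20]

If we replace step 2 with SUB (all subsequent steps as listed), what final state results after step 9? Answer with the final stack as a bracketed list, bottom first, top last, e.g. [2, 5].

(re-executing from step 2 with the substitution; state before step 2: [-5])
2 | SUB | [-5]
3 | PUSH 77 | [-5, 77]
4 | ADD | [72]
5 | PUSH -13 | [72, -13]
6 | PUSH -46 | [72, -13, -46]
7 | SWAP | [72, -46, -13]
8 | SWAP | [72, -13, -46]
9 | PUSH 20 | [72, -13, -46, 20]

[72, -13, -46, 20]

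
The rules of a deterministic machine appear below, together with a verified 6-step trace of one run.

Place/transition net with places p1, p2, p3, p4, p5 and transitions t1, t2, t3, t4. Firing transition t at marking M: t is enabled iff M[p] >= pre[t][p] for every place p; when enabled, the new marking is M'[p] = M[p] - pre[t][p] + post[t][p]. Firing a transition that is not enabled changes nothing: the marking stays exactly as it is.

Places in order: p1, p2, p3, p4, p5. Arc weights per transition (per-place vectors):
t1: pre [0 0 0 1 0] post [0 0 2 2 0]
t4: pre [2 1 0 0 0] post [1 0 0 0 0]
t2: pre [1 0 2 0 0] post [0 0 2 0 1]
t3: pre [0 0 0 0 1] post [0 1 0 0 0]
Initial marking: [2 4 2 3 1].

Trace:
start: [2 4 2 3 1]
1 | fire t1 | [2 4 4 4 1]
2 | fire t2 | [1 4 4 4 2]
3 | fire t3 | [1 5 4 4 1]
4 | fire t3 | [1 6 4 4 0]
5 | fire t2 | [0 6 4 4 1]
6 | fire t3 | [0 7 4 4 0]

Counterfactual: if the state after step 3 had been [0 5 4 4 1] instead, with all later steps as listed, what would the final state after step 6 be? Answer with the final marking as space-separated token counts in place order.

0 6 4 4 0

state after step 3 := [0 5 4 4 1]
4 | fire t3 | [0 6 4 4 0]
5 | fire t2 | [0 6 4 4 0]
6 | fire t3 | [0 6 4 4 0]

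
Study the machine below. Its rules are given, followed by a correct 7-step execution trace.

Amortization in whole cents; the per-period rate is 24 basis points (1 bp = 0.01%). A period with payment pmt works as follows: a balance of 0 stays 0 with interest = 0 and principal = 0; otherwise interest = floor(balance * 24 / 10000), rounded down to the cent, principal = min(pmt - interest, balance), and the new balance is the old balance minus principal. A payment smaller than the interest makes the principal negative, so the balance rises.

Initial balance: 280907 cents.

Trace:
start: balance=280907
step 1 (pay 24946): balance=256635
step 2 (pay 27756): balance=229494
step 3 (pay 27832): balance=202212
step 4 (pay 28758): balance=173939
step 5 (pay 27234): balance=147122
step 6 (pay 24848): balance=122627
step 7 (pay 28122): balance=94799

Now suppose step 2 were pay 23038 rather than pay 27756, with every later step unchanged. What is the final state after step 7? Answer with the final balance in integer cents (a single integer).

99573

(re-executing from step 2 with the substitution; state before step 2: balance=256635)
step 2 (pay 23038): balance=234212
step 3 (pay 27832): balance=206942
step 4 (pay 28758): balance=178680
step 5 (pay 27234): balance=151874
step 6 (pay 24848): balance=127390
step 7 (pay 28122): balance=99573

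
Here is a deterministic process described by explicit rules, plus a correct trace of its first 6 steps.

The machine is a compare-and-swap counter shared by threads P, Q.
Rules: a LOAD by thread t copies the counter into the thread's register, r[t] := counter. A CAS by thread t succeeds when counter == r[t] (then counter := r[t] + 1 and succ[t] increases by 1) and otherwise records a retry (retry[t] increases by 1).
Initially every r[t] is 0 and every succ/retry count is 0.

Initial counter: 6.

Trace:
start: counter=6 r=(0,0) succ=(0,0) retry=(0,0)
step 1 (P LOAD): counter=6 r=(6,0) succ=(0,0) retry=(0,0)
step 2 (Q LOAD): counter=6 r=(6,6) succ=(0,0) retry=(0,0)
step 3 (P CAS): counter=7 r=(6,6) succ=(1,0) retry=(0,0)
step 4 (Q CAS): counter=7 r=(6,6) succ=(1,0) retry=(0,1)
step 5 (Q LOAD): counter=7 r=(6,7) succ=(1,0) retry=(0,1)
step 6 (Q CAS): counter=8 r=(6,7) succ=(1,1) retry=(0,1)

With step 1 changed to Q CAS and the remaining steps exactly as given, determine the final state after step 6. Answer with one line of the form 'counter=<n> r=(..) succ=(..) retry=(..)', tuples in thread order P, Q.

(re-executing from step 1 with the substitution; state before step 1: counter=6 r=(0,0) succ=(0,0) retry=(0,0))
step 1 (Q CAS): counter=6 r=(0,0) succ=(0,0) retry=(0,1)
step 2 (Q LOAD): counter=6 r=(0,6) succ=(0,0) retry=(0,1)
step 3 (P CAS): counter=6 r=(0,6) succ=(0,0) retry=(1,1)
step 4 (Q CAS): counter=7 r=(0,6) succ=(0,1) retry=(1,1)
step 5 (Q LOAD): counter=7 r=(0,7) succ=(0,1) retry=(1,1)
step 6 (Q CAS): counter=8 r=(0,7) succ=(0,2) retry=(1,1)

counter=8 r=(0,7) succ=(0,2) retry=(1,1)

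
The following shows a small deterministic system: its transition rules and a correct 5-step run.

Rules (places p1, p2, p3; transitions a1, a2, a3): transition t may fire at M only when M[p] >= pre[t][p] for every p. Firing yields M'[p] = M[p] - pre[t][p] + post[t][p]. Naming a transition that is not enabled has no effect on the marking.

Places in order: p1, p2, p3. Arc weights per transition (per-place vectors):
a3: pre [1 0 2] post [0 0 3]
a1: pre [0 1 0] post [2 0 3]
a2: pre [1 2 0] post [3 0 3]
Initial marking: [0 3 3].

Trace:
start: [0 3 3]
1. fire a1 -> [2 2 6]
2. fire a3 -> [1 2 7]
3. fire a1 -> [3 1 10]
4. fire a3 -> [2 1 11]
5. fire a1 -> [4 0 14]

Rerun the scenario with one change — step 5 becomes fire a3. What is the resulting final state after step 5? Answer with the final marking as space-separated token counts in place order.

1 1 12

(re-executing from step 5 with the substitution; state before step 5: [2 1 11])
5. fire a3 -> [1 1 12]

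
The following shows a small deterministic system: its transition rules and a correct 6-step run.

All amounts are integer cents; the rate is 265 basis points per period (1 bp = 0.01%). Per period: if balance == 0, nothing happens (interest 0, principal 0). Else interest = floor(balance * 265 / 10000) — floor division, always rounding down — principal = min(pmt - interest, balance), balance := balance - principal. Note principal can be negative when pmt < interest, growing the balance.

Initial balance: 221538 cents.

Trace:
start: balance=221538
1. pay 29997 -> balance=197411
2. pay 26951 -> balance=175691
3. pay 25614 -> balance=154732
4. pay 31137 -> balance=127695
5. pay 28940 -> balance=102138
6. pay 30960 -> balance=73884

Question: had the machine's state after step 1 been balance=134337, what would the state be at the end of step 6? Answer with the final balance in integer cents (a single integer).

state after step 1 := balance=134337
2. pay 26951 -> balance=110945
3. pay 25614 -> balance=88271
4. pay 31137 -> balance=59473
5. pay 28940 -> balance=32109
6. pay 30960 -> balance=1999

1999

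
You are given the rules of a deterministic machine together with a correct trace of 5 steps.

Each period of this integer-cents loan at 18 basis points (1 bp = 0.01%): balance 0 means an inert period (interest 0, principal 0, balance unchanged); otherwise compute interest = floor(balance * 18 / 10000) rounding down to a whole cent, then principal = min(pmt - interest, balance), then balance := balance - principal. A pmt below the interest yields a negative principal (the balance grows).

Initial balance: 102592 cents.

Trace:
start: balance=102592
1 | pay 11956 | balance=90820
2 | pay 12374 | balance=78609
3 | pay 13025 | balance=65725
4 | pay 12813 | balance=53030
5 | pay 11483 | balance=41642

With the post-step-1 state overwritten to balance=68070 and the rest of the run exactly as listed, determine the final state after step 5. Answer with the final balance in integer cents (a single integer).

18728

state after step 1 := balance=68070
2 | pay 12374 | balance=55818
3 | pay 13025 | balance=42893
4 | pay 12813 | balance=30157
5 | pay 11483 | balance=18728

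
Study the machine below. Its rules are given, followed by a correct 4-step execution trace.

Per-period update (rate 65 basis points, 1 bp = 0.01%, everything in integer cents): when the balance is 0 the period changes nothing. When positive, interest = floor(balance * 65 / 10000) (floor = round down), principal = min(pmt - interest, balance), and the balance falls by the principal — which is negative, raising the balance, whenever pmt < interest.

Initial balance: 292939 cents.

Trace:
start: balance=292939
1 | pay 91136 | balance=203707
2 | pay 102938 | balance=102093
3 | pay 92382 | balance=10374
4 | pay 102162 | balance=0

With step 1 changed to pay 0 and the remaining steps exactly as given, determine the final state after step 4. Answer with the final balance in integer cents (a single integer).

1203

(re-executing from step 1 with the substitution; state before step 1: balance=292939)
1 | pay 0 | balance=294843
2 | pay 102938 | balance=193821
3 | pay 92382 | balance=102698
4 | pay 102162 | balance=1203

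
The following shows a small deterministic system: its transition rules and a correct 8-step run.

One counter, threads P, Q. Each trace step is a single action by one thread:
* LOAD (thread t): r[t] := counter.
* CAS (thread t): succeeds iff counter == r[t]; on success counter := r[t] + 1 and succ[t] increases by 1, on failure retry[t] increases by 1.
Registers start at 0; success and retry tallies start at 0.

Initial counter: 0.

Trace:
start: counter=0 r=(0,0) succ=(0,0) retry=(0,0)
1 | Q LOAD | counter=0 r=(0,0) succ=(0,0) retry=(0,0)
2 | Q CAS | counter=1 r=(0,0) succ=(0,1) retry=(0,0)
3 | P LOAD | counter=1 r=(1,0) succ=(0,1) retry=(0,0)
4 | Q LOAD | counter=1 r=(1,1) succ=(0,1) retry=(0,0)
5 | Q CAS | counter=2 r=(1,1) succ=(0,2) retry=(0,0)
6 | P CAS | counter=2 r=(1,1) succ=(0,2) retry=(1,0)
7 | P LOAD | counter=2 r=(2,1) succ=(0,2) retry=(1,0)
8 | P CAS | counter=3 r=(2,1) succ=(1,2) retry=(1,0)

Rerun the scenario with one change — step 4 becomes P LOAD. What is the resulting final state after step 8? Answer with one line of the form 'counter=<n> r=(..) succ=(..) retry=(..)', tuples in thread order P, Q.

(re-executing from step 4 with the substitution; state before step 4: counter=1 r=(1,0) succ=(0,1) retry=(0,0))
4 | P LOAD | counter=1 r=(1,0) succ=(0,1) retry=(0,0)
5 | Q CAS | counter=1 r=(1,0) succ=(0,1) retry=(0,1)
6 | P CAS | counter=2 r=(1,0) succ=(1,1) retry=(0,1)
7 | P LOAD | counter=2 r=(2,0) succ=(1,1) retry=(0,1)
8 | P CAS | counter=3 r=(2,0) succ=(2,1) retry=(0,1)

counter=3 r=(2,0) succ=(2,1) retry=(0,1)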